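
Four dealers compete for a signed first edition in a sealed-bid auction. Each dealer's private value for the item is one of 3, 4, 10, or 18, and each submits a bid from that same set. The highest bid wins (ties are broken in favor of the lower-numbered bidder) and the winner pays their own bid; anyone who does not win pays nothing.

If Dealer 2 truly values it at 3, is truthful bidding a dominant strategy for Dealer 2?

Yes

Check each profile of the others' bids and compare truth against every alternative bid.
Others bid (3, 3, 3): truth gives 0, best alternative gives -1.
Others bid (3, 3, 4): truth gives 0, best alternative gives -1.
Others bid (3, 4, 3): truth gives 0, best alternative gives -1.
Others bid (3, 4, 4): truth gives 0, best alternative gives -1.
Others bid (3, 3, 10): truth gives 0, best alternative gives 0.
Others bid (3, 3, 18): truth gives 0, best alternative gives 0.
(Remaining 58 profiles checked similarly; truth is weakly best in each.)
In every case the truthful bid is at least as good as any alternative, so it is a dominant strategy.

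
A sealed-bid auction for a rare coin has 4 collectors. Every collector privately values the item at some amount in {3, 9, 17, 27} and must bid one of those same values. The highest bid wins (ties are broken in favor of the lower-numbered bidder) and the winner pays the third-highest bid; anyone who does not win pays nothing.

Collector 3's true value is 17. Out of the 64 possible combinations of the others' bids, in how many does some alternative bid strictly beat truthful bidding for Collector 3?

12

Others bid (3, 3, 27): truth gives 0; bid 27 gives 14 > 0. Violating.
Others bid (3, 9, 27): truth gives 0; bid 27 gives 8 > 0. Violating.
Others bid (3, 17, 3): truth gives 0; bid 27 gives 14 > 0. Violating.
Others bid (3, 17, 9): truth gives 0; bid 27 gives 8 > 0. Violating.
Others bid (3, 3, 3): truth gives 14; no alternative beats it.
Others bid (3, 3, 9): truth gives 14; no alternative beats it.
(Checking all 64 profiles: 12 have a profitable deviation, 52 do not.)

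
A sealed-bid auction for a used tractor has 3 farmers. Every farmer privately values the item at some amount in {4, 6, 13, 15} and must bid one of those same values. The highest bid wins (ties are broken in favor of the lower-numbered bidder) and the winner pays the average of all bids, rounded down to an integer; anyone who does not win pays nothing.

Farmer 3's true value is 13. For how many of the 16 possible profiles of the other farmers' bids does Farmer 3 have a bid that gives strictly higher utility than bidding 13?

Others bid (4, 4): truth gives 6; bid 6 gives 9 > 6. Violating.
Others bid (4, 13): truth gives 0; bid 15 gives 3 > 0. Violating.
Others bid (6, 13): truth gives 0; bid 15 gives 2 > 0. Violating.
Others bid (13, 4): truth gives 0; bid 15 gives 3 > 0. Violating.
Others bid (4, 6): truth gives 6; no alternative beats it.
Others bid (4, 15): truth gives 0; no alternative beats it.
(Checking all 16 profiles: 5 have a profitable deviation, 11 do not.)

5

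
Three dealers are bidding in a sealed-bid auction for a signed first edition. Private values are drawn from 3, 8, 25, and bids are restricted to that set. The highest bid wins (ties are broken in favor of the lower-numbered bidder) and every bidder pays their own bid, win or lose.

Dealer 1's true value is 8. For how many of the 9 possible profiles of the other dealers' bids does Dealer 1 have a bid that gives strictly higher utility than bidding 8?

Others bid (3, 3): truth gives 0; bid 3 gives 5 > 0. Violating.
Others bid (3, 25): truth gives -8; bid 3 gives -3 > -8. Violating.
Others bid (8, 25): truth gives -8; bid 3 gives -3 > -8. Violating.
Others bid (25, 3): truth gives -8; bid 3 gives -3 > -8. Violating.
Others bid (3, 8): truth gives 0; no alternative beats it.
Others bid (8, 3): truth gives 0; no alternative beats it.
(Checking all 9 profiles: 6 have a profitable deviation, 3 do not.)

6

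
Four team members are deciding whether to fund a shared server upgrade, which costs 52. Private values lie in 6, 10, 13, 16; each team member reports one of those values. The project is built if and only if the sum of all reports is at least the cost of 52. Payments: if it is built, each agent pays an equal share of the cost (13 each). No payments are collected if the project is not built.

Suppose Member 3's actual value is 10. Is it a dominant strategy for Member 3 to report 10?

No

Consider the case where Member 1 reports 10, Member 2 reports 16 and Member 4 reports 16.
Truthful report 10: project built, pays 13, utility 10 - 13 = -3.
Report 6 instead: project not built, utility 0.
Since 0 > -3, reporting 6 is strictly better here, so truthful reporting is not dominant.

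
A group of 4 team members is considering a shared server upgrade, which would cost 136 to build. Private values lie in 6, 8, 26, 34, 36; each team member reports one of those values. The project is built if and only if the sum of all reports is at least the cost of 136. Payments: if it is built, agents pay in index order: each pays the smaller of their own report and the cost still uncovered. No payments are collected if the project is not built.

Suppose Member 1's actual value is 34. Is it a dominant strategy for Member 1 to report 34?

Yes

Check each profile of the others' reports and compare truth against every alternative report.
Others report (6, 6, 6): truth gives 0, best alternative gives 0.
Others report (6, 6, 8): truth gives 0, best alternative gives 0.
Others report (6, 6, 26): truth gives 0, best alternative gives 0.
Others report (6, 6, 34): truth gives 0, best alternative gives 0.
Others report (6, 6, 36): truth gives 0, best alternative gives 0.
Others report (6, 8, 6): truth gives 0, best alternative gives 0.
(Remaining 119 profiles checked similarly; truth is weakly best in each.)
In every case the truthful report is at least as good as any alternative, so it is a dominant strategy.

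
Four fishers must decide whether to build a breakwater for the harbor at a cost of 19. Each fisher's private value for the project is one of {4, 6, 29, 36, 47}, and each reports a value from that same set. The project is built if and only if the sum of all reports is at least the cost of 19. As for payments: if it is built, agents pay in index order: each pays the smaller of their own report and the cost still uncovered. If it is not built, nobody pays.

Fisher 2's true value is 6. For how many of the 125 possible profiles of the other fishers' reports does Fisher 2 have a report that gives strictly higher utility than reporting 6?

46

Others report (4, 4, 29): truth gives 0; report 4 gives 2 > 0. Violating.
Others report (4, 4, 36): truth gives 0; report 4 gives 2 > 0. Violating.
Others report (4, 4, 47): truth gives 0; report 4 gives 2 > 0. Violating.
Others report (4, 6, 6): truth gives 0; report 4 gives 2 > 0. Violating.
Others report (4, 4, 4): truth gives 0; no alternative beats it.
Others report (4, 4, 6): truth gives 0; no alternative beats it.
(Checking all 125 profiles: 46 have a profitable deviation, 79 do not.)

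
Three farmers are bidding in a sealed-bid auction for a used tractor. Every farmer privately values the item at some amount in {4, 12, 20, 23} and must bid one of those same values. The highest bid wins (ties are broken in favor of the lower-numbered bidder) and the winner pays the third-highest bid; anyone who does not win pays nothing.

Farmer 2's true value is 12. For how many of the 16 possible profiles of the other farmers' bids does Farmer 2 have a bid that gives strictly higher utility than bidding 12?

4

Others bid (4, 20): truth gives 0; bid 20 gives 8 > 0. Violating.
Others bid (4, 23): truth gives 0; bid 23 gives 8 > 0. Violating.
Others bid (12, 4): truth gives 0; bid 20 gives 8 > 0. Violating.
Others bid (20, 4): truth gives 0; bid 23 gives 8 > 0. Violating.
Others bid (4, 4): truth gives 8; no alternative beats it.
Others bid (4, 12): truth gives 8; no alternative beats it.
(Checking all 16 profiles: 4 have a profitable deviation, 12 do not.)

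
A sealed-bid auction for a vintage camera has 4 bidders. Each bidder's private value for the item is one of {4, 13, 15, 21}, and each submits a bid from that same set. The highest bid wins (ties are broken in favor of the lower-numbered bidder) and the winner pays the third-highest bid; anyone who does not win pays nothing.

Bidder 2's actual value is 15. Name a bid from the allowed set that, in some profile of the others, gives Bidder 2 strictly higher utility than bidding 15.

21

Suppose Bidder 1 bids 4, Bidder 3 bids 4 and Bidder 4 bids 21.
Bid 15: loses, pays 0, utility 0.
Bid 21: wins, pays 4, utility 15 - 4 = 11.
So bidding 21 beats truth here (11 > 0).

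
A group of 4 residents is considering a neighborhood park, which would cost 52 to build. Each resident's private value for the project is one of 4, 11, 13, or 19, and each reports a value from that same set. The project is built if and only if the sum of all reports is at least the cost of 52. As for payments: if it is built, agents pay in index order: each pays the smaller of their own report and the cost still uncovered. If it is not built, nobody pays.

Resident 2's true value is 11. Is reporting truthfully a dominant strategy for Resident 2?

Consider the case where Resident 1 reports 11, Resident 3 reports 19 and Resident 4 reports 19.
Truthful report 11: project built, pays 11, utility 11 - 11 = 0.
Report 4 instead: project built, pays 4, utility 11 - 4 = 7.
Since 7 > 0, reporting 4 is strictly better here, so truthful reporting is not dominant.

No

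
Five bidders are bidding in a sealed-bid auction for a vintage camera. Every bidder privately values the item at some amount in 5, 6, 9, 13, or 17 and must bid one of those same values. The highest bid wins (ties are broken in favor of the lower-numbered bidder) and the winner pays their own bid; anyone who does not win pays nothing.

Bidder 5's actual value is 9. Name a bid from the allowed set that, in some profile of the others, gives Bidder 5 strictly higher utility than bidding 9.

Suppose Bidder 1 bids 5, Bidder 2 bids 5, Bidder 3 bids 5 and Bidder 4 bids 5.
Bid 9: wins, pays 9, utility 9 - 9 = 0.
Bid 6: wins, pays 6, utility 9 - 6 = 3.
So bidding 6 beats truth here (3 > 0).

6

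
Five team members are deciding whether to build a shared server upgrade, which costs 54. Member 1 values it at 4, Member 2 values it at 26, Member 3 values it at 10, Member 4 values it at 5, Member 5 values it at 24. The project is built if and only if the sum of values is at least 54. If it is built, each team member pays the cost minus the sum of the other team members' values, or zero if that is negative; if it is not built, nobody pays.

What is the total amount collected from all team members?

Total value 69 ≥ cost 54, so it is built.
Member 1: others sum to 65; max(0, 54 - 65) = 0.
Member 2: others sum to 43; max(0, 54 - 43) = 11.
Member 3: others sum to 59; max(0, 54 - 59) = 0.
Member 4: others sum to 64; max(0, 54 - 64) = 0.
Member 5: others sum to 45; max(0, 54 - 45) = 9.
Total collected = 0 + 11 + 0 + 0 + 9 = 20.

20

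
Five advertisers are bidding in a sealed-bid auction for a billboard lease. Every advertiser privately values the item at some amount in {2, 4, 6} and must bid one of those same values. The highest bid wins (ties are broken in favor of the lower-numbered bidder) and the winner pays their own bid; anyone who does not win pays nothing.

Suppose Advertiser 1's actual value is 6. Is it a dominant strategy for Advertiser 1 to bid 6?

Consider the case where Advertiser 2 bids 2, Advertiser 3 bids 2, Advertiser 4 bids 2 and Advertiser 5 bids 2.
Truthful bid 6: wins, pays 6, utility 6 - 6 = 0.
Bid 2 instead: wins, pays 2, utility 6 - 2 = 4.
Since 4 > 0, bidding 2 is strictly better here, so truthful bidding is not dominant.

No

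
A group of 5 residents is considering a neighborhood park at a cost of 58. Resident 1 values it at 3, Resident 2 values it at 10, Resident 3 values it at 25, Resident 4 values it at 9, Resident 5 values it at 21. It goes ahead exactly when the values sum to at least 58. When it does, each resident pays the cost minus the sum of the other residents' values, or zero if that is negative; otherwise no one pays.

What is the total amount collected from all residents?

26

Total value 68 ≥ cost 58, so it is built.
Resident 1: others sum to 65; max(0, 58 - 65) = 0.
Resident 2: others sum to 58; max(0, 58 - 58) = 0.
Resident 3: others sum to 43; max(0, 58 - 43) = 15.
Resident 4: others sum to 59; max(0, 58 - 59) = 0.
Resident 5: others sum to 47; max(0, 58 - 47) = 11.
Total collected = 0 + 0 + 15 + 0 + 11 = 26.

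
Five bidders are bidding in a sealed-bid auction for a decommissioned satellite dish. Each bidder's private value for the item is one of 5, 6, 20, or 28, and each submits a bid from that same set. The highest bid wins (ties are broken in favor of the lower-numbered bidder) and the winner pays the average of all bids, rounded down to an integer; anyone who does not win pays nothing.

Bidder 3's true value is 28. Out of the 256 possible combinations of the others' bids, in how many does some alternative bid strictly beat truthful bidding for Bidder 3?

Others bid (5, 5, 5, 5): truth gives 19; bid 6 gives 23 > 19. Violating.
Others bid (5, 5, 5, 6): truth gives 19; bid 6 gives 23 > 19. Violating.
Others bid (5, 5, 5, 20): truth gives 16; bid 20 gives 17 > 16. Violating.
Others bid (5, 5, 6, 5): truth gives 19; bid 6 gives 23 > 19. Violating.
Others bid (5, 5, 5, 28): truth gives 14; no alternative beats it.
Others bid (5, 5, 6, 28): truth gives 14; no alternative beats it.
(Checking all 256 profiles: 36 have a profitable deviation, 220 do not.)

36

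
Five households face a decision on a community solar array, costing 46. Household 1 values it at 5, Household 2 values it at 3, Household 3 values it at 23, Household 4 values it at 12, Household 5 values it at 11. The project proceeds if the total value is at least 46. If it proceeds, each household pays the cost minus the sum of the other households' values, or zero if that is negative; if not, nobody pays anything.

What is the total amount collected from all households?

Total value 54 ≥ cost 46, so it is built.
Household 1: others sum to 49; max(0, 46 - 49) = 0.
Household 2: others sum to 51; max(0, 46 - 51) = 0.
Household 3: others sum to 31; max(0, 46 - 31) = 15.
Household 4: others sum to 42; max(0, 46 - 42) = 4.
Household 5: others sum to 43; max(0, 46 - 43) = 3.
Total collected = 0 + 0 + 15 + 4 + 3 = 22.

22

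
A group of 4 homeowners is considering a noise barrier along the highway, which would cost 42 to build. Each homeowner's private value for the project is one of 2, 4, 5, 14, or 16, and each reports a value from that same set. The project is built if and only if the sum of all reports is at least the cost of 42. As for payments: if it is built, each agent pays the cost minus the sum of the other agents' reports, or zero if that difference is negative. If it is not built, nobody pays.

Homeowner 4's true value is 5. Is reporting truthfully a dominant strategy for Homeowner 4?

Yes

Check each profile of the others' reports and compare truth against every alternative report.
Others report (14, 14, 14): truth gives 5, best alternative gives 5.
Others report (14, 14, 16): truth gives 5, best alternative gives 5.
Others report (14, 16, 14): truth gives 5, best alternative gives 5.
Others report (14, 16, 16): truth gives 5, best alternative gives 5.
Others report (16, 14, 14): truth gives 5, best alternative gives 5.
Others report (16, 14, 16): truth gives 5, best alternative gives 5.
(Remaining 119 profiles checked similarly; truth is weakly best in each.)
In every case the truthful report is at least as good as any alternative, so it is a dominant strategy.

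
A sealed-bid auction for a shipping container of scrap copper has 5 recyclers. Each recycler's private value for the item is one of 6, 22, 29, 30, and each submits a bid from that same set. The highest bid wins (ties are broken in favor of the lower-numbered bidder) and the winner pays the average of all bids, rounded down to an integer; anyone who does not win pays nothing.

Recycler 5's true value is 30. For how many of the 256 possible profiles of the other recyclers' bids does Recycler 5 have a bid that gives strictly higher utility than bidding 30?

Others bid (6, 6, 6, 6): truth gives 20; bid 22 gives 21 > 20. Violating.
Others bid (6, 6, 6, 22): truth gives 16; bid 29 gives 17 > 16. Violating.
Others bid (6, 6, 22, 6): truth gives 16; bid 29 gives 17 > 16. Violating.
Others bid (6, 22, 6, 6): truth gives 16; bid 29 gives 17 > 16. Violating.
Others bid (6, 6, 6, 29): truth gives 15; no alternative beats it.
Others bid (6, 6, 6, 30): truth gives 0; no alternative beats it.
(Checking all 256 profiles: 5 have a profitable deviation, 251 do not.)

5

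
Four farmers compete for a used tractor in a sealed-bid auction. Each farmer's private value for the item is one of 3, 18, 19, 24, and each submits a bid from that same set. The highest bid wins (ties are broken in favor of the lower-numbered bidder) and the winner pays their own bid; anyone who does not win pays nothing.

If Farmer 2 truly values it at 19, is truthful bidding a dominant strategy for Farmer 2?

Consider the case where Farmer 1 bids 3, Farmer 3 bids 3 and Farmer 4 bids 3.
Truthful bid 19: wins, pays 19, utility 19 - 19 = 0.
Bid 18 instead: wins, pays 18, utility 19 - 18 = 1.
Since 1 > 0, bidding 18 is strictly better here, so truthful bidding is not dominant.

No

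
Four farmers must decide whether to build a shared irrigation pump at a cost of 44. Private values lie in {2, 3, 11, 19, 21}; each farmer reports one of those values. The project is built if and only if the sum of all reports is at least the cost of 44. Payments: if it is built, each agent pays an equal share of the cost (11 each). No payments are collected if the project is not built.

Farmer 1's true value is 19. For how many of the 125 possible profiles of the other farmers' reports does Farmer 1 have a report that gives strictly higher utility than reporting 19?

12

Others report (2, 2, 19): truth gives 0; report 21 gives 8 > 0. Violating.
Others report (2, 3, 19): truth gives 0; report 21 gives 8 > 0. Violating.
Others report (2, 11, 11): truth gives 0; report 21 gives 8 > 0. Violating.
Others report (2, 19, 2): truth gives 0; report 21 gives 8 > 0. Violating.
Others report (2, 2, 2): truth gives 0; no alternative beats it.
Others report (2, 2, 3): truth gives 0; no alternative beats it.
(Checking all 125 profiles: 12 have a profitable deviation, 113 do not.)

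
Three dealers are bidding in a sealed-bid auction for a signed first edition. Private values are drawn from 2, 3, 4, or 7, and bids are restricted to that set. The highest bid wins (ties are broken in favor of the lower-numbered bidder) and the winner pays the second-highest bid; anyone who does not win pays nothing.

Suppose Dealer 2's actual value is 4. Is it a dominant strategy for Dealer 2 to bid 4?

Check each profile of the others' bids and compare truth against every alternative bid.
Others bid (2, 2): truth gives 2, best alternative gives 2.
Others bid (2, 3): truth gives 1, best alternative gives 1.
Others bid (3, 2): truth gives 1, best alternative gives 1.
Others bid (3, 3): truth gives 1, best alternative gives 1.
Others bid (2, 4): truth gives 0, best alternative gives 0.
Others bid (2, 7): truth gives 0, best alternative gives 0.
(Remaining 10 profiles checked similarly; truth is weakly best in each.)
In every case the truthful bid is at least as good as any alternative, so it is a dominant strategy.

Yes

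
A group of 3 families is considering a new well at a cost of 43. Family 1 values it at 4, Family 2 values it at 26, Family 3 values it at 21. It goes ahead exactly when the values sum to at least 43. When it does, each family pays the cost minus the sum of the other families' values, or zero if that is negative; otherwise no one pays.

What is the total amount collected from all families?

31

Total value 51 ≥ cost 43, so it is built.
Family 1: others sum to 47; max(0, 43 - 47) = 0.
Family 2: others sum to 25; max(0, 43 - 25) = 18.
Family 3: others sum to 30; max(0, 43 - 30) = 13.
Total collected = 0 + 18 + 13 = 31.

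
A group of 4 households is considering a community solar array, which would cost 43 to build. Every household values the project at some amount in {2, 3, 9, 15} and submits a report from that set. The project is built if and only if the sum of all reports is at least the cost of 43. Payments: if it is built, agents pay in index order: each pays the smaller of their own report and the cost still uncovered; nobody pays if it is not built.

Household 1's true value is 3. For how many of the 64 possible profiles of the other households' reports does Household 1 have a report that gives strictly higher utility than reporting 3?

Others report (15, 15, 15): truth gives 0; report 2 gives 1 > 0. Violating.
Others report (2, 2, 2): truth gives 0; no alternative beats it.
Others report (2, 2, 3): truth gives 0; no alternative beats it.
(Checking all 64 profiles: 1 has a profitable deviation, 63 do not.)

1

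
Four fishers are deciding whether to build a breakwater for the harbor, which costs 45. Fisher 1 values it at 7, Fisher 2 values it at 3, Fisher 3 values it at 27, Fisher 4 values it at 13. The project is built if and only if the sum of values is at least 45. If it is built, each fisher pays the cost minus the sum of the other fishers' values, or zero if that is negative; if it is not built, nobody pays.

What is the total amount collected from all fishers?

Total value 50 ≥ cost 45, so it is built.
Fisher 1: others sum to 43; max(0, 45 - 43) = 2.
Fisher 2: others sum to 47; max(0, 45 - 47) = 0.
Fisher 3: others sum to 23; max(0, 45 - 23) = 22.
Fisher 4: others sum to 37; max(0, 45 - 37) = 8.
Total collected = 2 + 0 + 22 + 8 = 32.

32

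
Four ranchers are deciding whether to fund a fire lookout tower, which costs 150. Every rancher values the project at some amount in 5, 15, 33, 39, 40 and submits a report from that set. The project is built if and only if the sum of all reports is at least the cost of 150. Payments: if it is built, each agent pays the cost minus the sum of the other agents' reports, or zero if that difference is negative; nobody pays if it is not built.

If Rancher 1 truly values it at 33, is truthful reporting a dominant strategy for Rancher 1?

Yes

Check each profile of the others' reports and compare truth against every alternative report.
Others report (40, 40, 40): truth gives 3, best alternative gives 3.
Others report (39, 40, 40): truth gives 2, best alternative gives 2.
Others report (40, 39, 40): truth gives 2, best alternative gives 2.
Others report (40, 40, 39): truth gives 2, best alternative gives 2.
Others report (39, 39, 40): truth gives 1, best alternative gives 1.
Others report (39, 40, 39): truth gives 1, best alternative gives 1.
(Remaining 119 profiles checked similarly; truth is weakly best in each.)
In every case the truthful report is at least as good as any alternative, so it is a dominant strategy.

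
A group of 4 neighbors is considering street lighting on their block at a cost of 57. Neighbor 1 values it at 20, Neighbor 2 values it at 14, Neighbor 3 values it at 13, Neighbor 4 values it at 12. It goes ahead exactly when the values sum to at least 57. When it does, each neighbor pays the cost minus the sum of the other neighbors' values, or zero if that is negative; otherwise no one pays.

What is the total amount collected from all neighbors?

51

Total value 59 ≥ cost 57, so it is built.
Neighbor 1: others sum to 39; max(0, 57 - 39) = 18.
Neighbor 2: others sum to 45; max(0, 57 - 45) = 12.
Neighbor 3: others sum to 46; max(0, 57 - 46) = 11.
Neighbor 4: others sum to 47; max(0, 57 - 47) = 10.
Total collected = 18 + 12 + 11 + 10 = 51.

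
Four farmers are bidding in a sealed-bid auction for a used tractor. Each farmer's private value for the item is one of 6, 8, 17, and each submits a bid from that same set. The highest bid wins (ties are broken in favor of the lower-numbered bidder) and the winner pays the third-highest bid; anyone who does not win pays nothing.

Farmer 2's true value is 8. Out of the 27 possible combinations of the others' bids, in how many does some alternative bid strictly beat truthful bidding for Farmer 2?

Others bid (6, 6, 17): truth gives 0; bid 17 gives 2 > 0. Violating.
Others bid (6, 17, 6): truth gives 0; bid 17 gives 2 > 0. Violating.
Others bid (8, 6, 6): truth gives 0; bid 17 gives 2 > 0. Violating.
Others bid (6, 6, 6): truth gives 2; no alternative beats it.
Others bid (6, 6, 8): truth gives 2; no alternative beats it.
(Checking all 27 profiles: 3 have a profitable deviation, 24 do not.)

3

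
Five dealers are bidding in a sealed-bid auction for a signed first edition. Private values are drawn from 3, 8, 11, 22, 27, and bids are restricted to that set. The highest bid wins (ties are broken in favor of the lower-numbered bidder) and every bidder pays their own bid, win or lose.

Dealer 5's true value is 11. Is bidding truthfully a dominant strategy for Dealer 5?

No

Consider the case where Dealer 1 bids 3, Dealer 2 bids 3, Dealer 3 bids 3 and Dealer 4 bids 3.
Truthful bid 11: wins, pays 11, utility 11 - 11 = 0.
Bid 8 instead: wins, pays 8, utility 11 - 8 = 3.
Since 3 > 0, bidding 8 is strictly better here, so truthful bidding is not dominant.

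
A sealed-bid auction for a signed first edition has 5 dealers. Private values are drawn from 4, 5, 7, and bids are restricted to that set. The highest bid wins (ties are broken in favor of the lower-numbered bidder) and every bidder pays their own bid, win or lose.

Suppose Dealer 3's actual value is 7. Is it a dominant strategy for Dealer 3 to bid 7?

Consider the case where Dealer 1 bids 4, Dealer 2 bids 4, Dealer 4 bids 4 and Dealer 5 bids 4.
Truthful bid 7: wins, pays 7, utility 7 - 7 = 0.
Bid 5 instead: wins, pays 5, utility 7 - 5 = 2.
Since 2 > 0, bidding 5 is strictly better here, so truthful bidding is not dominant.

No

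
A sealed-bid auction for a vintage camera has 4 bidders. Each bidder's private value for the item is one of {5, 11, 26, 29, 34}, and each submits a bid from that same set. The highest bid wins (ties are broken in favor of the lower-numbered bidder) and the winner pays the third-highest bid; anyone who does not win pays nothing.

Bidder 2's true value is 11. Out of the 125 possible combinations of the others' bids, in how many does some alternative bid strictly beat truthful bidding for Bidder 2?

Others bid (5, 5, 26): truth gives 0; bid 26 gives 6 > 0. Violating.
Others bid (5, 5, 29): truth gives 0; bid 29 gives 6 > 0. Violating.
Others bid (5, 5, 34): truth gives 0; bid 34 gives 6 > 0. Violating.
Others bid (5, 26, 5): truth gives 0; bid 26 gives 6 > 0. Violating.
Others bid (5, 5, 5): truth gives 6; no alternative beats it.
Others bid (5, 5, 11): truth gives 6; no alternative beats it.
(Checking all 125 profiles: 9 have a profitable deviation, 116 do not.)

9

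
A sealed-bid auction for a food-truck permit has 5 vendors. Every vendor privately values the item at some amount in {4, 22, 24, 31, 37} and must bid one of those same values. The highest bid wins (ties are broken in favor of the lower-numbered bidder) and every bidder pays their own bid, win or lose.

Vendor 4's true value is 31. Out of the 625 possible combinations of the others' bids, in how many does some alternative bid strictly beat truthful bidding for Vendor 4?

Others bid (4, 4, 4, 4): truth gives 0; bid 22 gives 9 > 0. Violating.
Others bid (4, 4, 4, 22): truth gives 0; bid 22 gives 9 > 0. Violating.
Others bid (4, 4, 4, 24): truth gives 0; bid 24 gives 7 > 0. Violating.
Others bid (4, 4, 4, 37): truth gives -31; bid 4 gives -4 > -31. Violating.
Others bid (4, 4, 4, 31): truth gives 0; no alternative beats it.
Others bid (4, 4, 22, 31): truth gives 0; no alternative beats it.
(Checking all 625 profiles: 541 have a profitable deviation, 84 do not.)

541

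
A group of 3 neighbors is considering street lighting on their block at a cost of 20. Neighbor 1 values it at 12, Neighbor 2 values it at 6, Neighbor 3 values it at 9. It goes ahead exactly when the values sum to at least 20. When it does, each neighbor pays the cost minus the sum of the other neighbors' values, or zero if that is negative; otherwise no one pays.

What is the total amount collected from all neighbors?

Total value 27 ≥ cost 20, so it is built.
Neighbor 1: others sum to 15; max(0, 20 - 15) = 5.
Neighbor 2: others sum to 21; max(0, 20 - 21) = 0.
Neighbor 3: others sum to 18; max(0, 20 - 18) = 2.
Total collected = 5 + 0 + 2 = 7.

7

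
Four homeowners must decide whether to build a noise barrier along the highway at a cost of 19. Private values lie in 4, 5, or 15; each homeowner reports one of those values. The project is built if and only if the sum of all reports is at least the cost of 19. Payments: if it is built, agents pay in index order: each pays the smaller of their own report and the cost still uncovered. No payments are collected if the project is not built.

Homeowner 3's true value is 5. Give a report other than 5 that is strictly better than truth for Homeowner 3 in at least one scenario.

Suppose Homeowner 1 reports 4, Homeowner 2 reports 4 and Homeowner 4 reports 15.
Report 5: project built, pays 5, utility 5 - 5 = 0.
Report 4: project built, pays 4, utility 5 - 4 = 1.
So reporting 4 beats truth here (1 > 0).

4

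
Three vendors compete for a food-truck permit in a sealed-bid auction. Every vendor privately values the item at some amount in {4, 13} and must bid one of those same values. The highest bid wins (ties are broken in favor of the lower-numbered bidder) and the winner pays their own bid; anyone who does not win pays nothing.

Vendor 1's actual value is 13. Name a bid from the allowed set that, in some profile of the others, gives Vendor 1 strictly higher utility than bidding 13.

4

Suppose Vendor 2 bids 4 and Vendor 3 bids 4.
Bid 13: wins, pays 13, utility 13 - 13 = 0.
Bid 4: wins, pays 4, utility 13 - 4 = 9.
So bidding 4 beats truth here (9 > 0).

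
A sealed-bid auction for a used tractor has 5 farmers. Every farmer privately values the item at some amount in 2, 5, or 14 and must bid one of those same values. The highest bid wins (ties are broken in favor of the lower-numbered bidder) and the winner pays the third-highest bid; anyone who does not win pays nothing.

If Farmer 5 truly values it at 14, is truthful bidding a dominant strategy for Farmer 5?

Check each profile of the others' bids and compare truth against every alternative bid.
Others bid (2, 2, 2, 5): truth gives 12, best alternative gives 0.
Others bid (2, 2, 5, 2): truth gives 12, best alternative gives 0.
Others bid (2, 5, 2, 2): truth gives 12, best alternative gives 0.
Others bid (5, 2, 2, 2): truth gives 12, best alternative gives 0.
Others bid (2, 2, 5, 5): truth gives 9, best alternative gives 0.
Others bid (2, 5, 2, 5): truth gives 9, best alternative gives 0.
(Remaining 75 profiles checked similarly; truth is weakly best in each.)
In every case the truthful bid is at least as good as any alternative, so it is a dominant strategy.

Yes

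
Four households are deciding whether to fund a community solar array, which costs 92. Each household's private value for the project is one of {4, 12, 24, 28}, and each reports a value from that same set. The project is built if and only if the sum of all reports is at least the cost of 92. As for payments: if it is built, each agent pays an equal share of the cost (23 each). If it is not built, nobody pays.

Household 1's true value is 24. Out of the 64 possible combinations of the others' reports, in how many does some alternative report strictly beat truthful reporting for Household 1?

Others report (12, 24, 28): truth gives 0; report 28 gives 1 > 0. Violating.
Others report (12, 28, 24): truth gives 0; report 28 gives 1 > 0. Violating.
Others report (24, 12, 28): truth gives 0; report 28 gives 1 > 0. Violating.
Others report (24, 28, 12): truth gives 0; report 28 gives 1 > 0. Violating.
Others report (4, 4, 4): truth gives 0; no alternative beats it.
Others report (4, 4, 12): truth gives 0; no alternative beats it.
(Checking all 64 profiles: 6 have a profitable deviation, 58 do not.)

6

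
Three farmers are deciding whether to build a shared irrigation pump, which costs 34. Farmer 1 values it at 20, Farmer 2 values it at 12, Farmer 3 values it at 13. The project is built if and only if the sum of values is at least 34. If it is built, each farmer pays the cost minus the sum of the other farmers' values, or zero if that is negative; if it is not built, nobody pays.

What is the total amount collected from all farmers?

Total value 45 ≥ cost 34, so it is built.
Farmer 1: others sum to 25; max(0, 34 - 25) = 9.
Farmer 2: others sum to 33; max(0, 34 - 33) = 1.
Farmer 3: others sum to 32; max(0, 34 - 32) = 2.
Total collected = 9 + 1 + 2 = 12.

12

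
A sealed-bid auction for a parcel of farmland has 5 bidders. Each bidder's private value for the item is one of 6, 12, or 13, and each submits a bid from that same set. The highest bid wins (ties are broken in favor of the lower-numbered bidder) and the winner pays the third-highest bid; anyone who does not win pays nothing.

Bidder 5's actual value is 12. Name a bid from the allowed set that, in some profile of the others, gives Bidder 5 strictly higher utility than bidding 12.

13

Suppose Bidder 1 bids 6, Bidder 2 bids 6, Bidder 3 bids 6 and Bidder 4 bids 12.
Bid 12: loses, pays 0, utility 0.
Bid 13: wins, pays 6, utility 12 - 6 = 6.
So bidding 13 beats truth here (6 > 0).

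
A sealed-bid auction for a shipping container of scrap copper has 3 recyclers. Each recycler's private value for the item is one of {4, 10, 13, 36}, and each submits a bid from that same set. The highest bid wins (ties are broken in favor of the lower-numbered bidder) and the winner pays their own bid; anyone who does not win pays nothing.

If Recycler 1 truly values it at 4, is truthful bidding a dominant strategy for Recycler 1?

Check each profile of the others' bids and compare truth against every alternative bid.
Others bid (4, 4): truth gives 0, best alternative gives -6.
Others bid (4, 10): truth gives 0, best alternative gives -6.
Others bid (10, 4): truth gives 0, best alternative gives -6.
Others bid (10, 10): truth gives 0, best alternative gives -6.
Others bid (4, 13): truth gives 0, best alternative gives 0.
Others bid (4, 36): truth gives 0, best alternative gives 0.
(Remaining 10 profiles checked similarly; truth is weakly best in each.)
In every case the truthful bid is at least as good as any alternative, so it is a dominant strategy.

Yes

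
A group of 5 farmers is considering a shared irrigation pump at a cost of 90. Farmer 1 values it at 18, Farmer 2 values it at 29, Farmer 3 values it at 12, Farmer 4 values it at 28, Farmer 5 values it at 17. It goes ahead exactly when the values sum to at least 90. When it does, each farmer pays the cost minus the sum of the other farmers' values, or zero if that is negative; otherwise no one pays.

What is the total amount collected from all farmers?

36

Total value 104 ≥ cost 90, so it is built.
Farmer 1: others sum to 86; max(0, 90 - 86) = 4.
Farmer 2: others sum to 75; max(0, 90 - 75) = 15.
Farmer 3: others sum to 92; max(0, 90 - 92) = 0.
Farmer 4: others sum to 76; max(0, 90 - 76) = 14.
Farmer 5: others sum to 87; max(0, 90 - 87) = 3.
Total collected = 4 + 15 + 0 + 14 + 3 = 36.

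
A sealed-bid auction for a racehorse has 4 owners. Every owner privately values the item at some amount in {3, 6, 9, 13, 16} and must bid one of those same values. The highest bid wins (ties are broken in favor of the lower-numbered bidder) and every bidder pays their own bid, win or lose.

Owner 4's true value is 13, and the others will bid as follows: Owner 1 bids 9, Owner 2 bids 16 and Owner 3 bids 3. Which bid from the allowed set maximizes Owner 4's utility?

Bid 3: loses but pays 3, utility -3.
Bid 6: loses but pays 6, utility -6.
Bid 9: loses but pays 9, utility -9.
Bid 13: loses but pays 13, utility -13.
Bid 16: loses but pays 16, utility -16.
The best choice is 3 with utility -3.

3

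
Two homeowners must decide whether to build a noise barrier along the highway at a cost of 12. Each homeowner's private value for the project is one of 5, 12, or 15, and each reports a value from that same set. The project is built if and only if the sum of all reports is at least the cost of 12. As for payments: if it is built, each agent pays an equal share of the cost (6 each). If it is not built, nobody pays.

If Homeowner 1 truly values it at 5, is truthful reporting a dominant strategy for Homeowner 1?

Yes

Check each profile of the others' reports and compare truth against every alternative report.
Others report (5): truth gives 0, best alternative gives -1.
Others report (12): truth gives -1, best alternative gives -1.
Others report (15): truth gives -1, best alternative gives -1.
In every case the truthful report is at least as good as any alternative, so it is a dominant strategy.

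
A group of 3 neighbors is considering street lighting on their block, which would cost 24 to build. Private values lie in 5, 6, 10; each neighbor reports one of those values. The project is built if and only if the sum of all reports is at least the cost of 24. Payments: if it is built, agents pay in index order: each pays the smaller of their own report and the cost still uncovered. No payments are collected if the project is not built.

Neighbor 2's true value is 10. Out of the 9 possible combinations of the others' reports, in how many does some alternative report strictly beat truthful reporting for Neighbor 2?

1

Others report (10, 10): truth gives 0; report 5 gives 5 > 0. Violating.
Others report (5, 5): truth gives 0; no alternative beats it.
Others report (5, 6): truth gives 0; no alternative beats it.
(Checking all 9 profiles: 1 has a profitable deviation, 8 do not.)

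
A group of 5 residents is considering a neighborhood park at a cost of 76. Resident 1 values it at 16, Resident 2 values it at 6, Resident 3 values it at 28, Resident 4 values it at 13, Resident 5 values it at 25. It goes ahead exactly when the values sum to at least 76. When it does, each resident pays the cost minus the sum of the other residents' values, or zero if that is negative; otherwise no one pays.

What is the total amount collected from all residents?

Total value 88 ≥ cost 76, so it is built.
Resident 1: others sum to 72; max(0, 76 - 72) = 4.
Resident 2: others sum to 82; max(0, 76 - 82) = 0.
Resident 3: others sum to 60; max(0, 76 - 60) = 16.
Resident 4: others sum to 75; max(0, 76 - 75) = 1.
Resident 5: others sum to 63; max(0, 76 - 63) = 13.
Total collected = 4 + 0 + 16 + 1 + 13 = 34.

34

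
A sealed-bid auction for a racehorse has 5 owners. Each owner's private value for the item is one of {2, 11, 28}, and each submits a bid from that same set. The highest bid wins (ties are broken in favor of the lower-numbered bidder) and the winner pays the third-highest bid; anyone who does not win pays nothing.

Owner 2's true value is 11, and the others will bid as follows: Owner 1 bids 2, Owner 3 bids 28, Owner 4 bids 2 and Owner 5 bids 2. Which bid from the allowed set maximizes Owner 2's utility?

Bid 2: loses, pays 0, utility 0.
Bid 11: loses, pays 0, utility 0.
Bid 28: wins, pays 2, utility 11 - 2 = 9.
The best choice is 28 with utility 9.

28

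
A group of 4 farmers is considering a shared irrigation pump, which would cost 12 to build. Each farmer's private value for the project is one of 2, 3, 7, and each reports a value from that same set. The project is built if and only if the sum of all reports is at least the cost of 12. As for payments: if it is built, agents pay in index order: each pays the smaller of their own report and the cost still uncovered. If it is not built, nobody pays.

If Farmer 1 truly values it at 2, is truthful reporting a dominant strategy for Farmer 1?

Check each profile of the others' reports and compare truth against every alternative report.
Others report (2, 2, 7): truth gives 0, best alternative gives -1.
Others report (2, 3, 7): truth gives 0, best alternative gives -1.
Others report (2, 7, 2): truth gives 0, best alternative gives -1.
Others report (2, 7, 3): truth gives 0, best alternative gives -1.
Others report (2, 7, 7): truth gives 0, best alternative gives -1.
Others report (3, 2, 7): truth gives 0, best alternative gives -1.
(Remaining 21 profiles checked similarly; truth is weakly best in each.)
In every case the truthful report is at least as good as any alternative, so it is a dominant strategy.

Yes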